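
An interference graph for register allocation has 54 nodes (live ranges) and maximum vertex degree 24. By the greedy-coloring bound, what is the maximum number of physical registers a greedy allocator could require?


Greedy coloring never needs more than (max_degree + 1) colors: when coloring a vertex, at most max_degree neighbors are already colored.
Upper bound = 24 + 1 = 25

25


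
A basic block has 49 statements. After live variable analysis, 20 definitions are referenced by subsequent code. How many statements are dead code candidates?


Dead code = total statements - live definitions
= 49 - 20 = 29

29


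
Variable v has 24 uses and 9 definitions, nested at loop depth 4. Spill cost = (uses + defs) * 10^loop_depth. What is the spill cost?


uses + defs = 24 + 9 = 33
10^4 = 10000
Spill cost = 33 * 10000 = 330000

330000


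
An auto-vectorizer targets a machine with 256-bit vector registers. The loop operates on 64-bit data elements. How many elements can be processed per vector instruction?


Width = SIMD bits / data type bits
= 256 / 64 = 4

4


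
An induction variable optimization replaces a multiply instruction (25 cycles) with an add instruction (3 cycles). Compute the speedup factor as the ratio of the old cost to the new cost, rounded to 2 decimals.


Ratio = mult_cost / add_cost = 25 / 3 = 8.33

8.33


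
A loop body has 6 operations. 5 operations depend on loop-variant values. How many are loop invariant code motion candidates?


Invariant candidates = total - loop-dependent
= 6 - 5 = 1

1


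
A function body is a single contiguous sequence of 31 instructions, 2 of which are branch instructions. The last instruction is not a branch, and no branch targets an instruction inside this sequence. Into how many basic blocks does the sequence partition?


With no in-sequence branch targets, the leaders are the first instruction plus the instruction after each branch.
Number of basic blocks = branches + 1
= 2 + 1 = 3

3


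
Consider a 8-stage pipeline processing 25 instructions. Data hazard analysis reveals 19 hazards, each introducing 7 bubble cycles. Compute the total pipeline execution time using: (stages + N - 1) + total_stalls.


Base cycles = 8 + 25 - 1 = 32
Total stalls = 19 * 7 = 133
Total = 32 + 133 = 165

165


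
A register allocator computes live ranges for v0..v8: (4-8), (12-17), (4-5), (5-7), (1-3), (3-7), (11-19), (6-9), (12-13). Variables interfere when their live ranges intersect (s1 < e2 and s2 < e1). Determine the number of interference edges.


Check all pairs for overlapping intervals.
Two intervals (s1,e1) and (s2,e2) overlap if s1 < e2 and s2 < e1.
v0 (4-8) vs v1..v8: overlaps v2, v3, v5, v7 -> 4
v1 (12-17) vs v2..v8: overlaps v6, v8 -> 2
v2 (4-5) vs v3..v8: overlaps v5 -> 1
v3 (5-7) vs v4..v8: overlaps v5, v7 -> 2
v4 (1-3) vs v5..v8: overlaps none -> 0
v5 (3-7) vs v6..v8: overlaps v7 -> 1
v6 (11-19) vs v7..v8: overlaps v8 -> 1
v7 (6-9) vs v8: overlaps none -> 0
Total overlapping pairs = 4 + 2 + 1 + 2 + 0 + 1 + 1 + 0 = 11

11


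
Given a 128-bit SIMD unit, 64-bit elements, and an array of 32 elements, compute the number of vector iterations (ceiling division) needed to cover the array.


Width = 128 / 64 = 2 elements per vector op
Iterations = ceil(32 / 2) = 16

16


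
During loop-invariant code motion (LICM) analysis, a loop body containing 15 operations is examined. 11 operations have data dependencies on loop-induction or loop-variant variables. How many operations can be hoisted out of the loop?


Invariant candidates = total - loop-dependent
= 15 - 11 = 4

4


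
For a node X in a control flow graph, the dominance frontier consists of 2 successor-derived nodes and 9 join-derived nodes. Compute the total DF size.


DF(X) = direct successor contributions + join point contributions
= 2 + 9 = 11

11


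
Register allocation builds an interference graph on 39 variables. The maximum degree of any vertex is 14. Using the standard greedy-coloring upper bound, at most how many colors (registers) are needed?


Greedy coloring never needs more than (max_degree + 1) colors: when coloring a vertex, at most max_degree neighbors are already colored.
Upper bound = 14 + 1 = 15

15


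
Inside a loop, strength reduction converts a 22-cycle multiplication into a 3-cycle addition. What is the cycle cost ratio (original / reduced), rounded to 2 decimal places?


Ratio = mult_cost / add_cost = 22 / 3 = 7.33

7.33


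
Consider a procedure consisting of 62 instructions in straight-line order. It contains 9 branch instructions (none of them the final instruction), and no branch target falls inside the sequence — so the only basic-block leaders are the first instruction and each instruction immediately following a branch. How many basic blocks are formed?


With no in-sequence branch targets, the leaders are the first instruction plus the instruction after each branch.
Number of basic blocks = branches + 1
= 9 + 1 = 10

10


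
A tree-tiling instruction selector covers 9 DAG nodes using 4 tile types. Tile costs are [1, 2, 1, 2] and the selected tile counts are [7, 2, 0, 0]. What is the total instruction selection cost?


Total cost = sum(count_i * cost_i)
= 7*1 + 2*2 + 0*1 + 0*2
= 11

11


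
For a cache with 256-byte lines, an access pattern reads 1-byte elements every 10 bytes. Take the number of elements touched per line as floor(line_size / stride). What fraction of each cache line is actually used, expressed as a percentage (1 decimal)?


Elements per cache line = floor(256 / 10) = 25
Bytes used = 25 * 1 = 25
Utilization = 25 / 256 * 100 = 9.8%

9.8


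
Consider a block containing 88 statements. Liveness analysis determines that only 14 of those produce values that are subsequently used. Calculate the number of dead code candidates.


Dead code = total statements - live definitions
= 88 - 14 = 74

74


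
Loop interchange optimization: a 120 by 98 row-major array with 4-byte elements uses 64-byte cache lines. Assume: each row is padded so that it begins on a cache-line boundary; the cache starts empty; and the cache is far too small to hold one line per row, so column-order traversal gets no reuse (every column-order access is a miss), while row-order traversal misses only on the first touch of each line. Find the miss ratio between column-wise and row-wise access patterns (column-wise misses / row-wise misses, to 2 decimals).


Each row occupies 98 * 4 = 392 bytes and starts on a line boundary, so it spans ceil(392 / 64) = 7 cache lines.
Row-major traversal misses (one per line touched): 120 * ceil(98 * 4 / 64) = 840
Column-major traversal misses (no reuse, every access misses): 120 * 98 = 11760
Ratio = 11760 / 840 = 14.0

14.0


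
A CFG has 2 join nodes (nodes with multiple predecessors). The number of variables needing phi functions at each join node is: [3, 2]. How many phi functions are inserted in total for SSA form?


Total phi functions = sum of phi functions at each join node
= 3 + 2 = 5

5


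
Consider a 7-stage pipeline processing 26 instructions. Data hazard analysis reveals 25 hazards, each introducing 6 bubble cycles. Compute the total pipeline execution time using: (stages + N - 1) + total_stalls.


Base cycles = 7 + 26 - 1 = 32
Total stalls = 25 * 6 = 150
Total = 32 + 150 = 182

182


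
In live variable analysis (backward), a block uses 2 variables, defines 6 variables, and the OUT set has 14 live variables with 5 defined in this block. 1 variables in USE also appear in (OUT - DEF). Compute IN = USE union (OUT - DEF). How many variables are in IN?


OUT - DEF: 14 - 5 = 9
|IN| = |USE| + |OUT - DEF| - |USE ∩ (OUT - DEF)| = 2 + 9 - 1 = 10

10


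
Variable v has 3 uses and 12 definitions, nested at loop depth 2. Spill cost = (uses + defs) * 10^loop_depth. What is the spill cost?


uses + defs = 3 + 12 = 15
10^2 = 100
Spill cost = 15 * 100 = 1500

1500


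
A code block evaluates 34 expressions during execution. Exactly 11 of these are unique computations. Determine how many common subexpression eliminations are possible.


CSE count = total expressions - unique expressions
= 34 - 11 = 23

23


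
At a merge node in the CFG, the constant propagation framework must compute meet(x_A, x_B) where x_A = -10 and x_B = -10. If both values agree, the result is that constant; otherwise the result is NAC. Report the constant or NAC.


Meet operation: if both paths give the same constant, result is that constant; if they differ, result is NAC (not-a-constant).
Path A: -10, Path B: -10 -> equal
Result: constant -> -10

-10


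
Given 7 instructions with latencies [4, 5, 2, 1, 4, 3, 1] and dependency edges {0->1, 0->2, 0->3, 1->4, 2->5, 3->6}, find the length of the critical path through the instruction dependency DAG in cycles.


Compute longest path through dependency graph: dist(Ik) = max over predecessors of dist + latency(Ik).
dist(I0) = latency 4 = 4
dist(I1) = dist(I0) + 5 = 4 + 5 = 9
dist(I2) = dist(I0) + 2 = 4 + 2 = 6
dist(I3) = dist(I0) + 1 = 4 + 1 = 5
dist(I4) = dist(I1) + 4 = 9 + 4 = 13
dist(I5) = dist(I2) + 3 = 6 + 3 = 9
dist(I6) = dist(I3) + 1 = 5 + 1 = 6
Critical path = max dist = 13

13


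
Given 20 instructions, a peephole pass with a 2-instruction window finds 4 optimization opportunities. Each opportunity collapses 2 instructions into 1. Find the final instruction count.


Each match removes 1 instructions.
Total removed = 4 * 1 = 4
Remaining = 20 - 4 = 16

16


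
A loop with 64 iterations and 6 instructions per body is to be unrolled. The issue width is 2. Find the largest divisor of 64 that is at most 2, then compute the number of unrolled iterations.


Largest divisor of 64 <= 2 is 2
New iterations = 64 / 2 = 32

32


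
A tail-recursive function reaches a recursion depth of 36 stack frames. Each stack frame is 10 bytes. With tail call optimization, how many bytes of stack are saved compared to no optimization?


Without TCO: 36 * 10 = 360 bytes
With TCO: reuse 1 frame = 10 bytes
Savings = 360 - 10 = 350

350


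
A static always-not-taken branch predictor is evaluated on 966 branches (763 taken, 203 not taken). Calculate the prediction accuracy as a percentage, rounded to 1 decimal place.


Predictor: always-not-taken
Correct predictions = 203
Accuracy = 203 / 966 * 100 = 21.0%

21.0


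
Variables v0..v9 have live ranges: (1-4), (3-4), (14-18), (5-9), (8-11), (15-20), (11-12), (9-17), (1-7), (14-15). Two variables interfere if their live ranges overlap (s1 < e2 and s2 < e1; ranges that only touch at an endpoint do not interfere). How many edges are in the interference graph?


Check all pairs for overlapping intervals.
Two intervals (s1,e1) and (s2,e2) overlap if s1 < e2 and s2 < e1.
v0 (1-4) vs v1..v9: overlaps v1, v8 -> 2
v1 (3-4) vs v2..v9: overlaps v8 -> 1
v2 (14-18) vs v3..v9: overlaps v5, v7, v9 -> 3
v3 (5-9) vs v4..v9: overlaps v4, v8 -> 2
v4 (8-11) vs v5..v9: overlaps v7 -> 1
v5 (15-20) vs v6..v9: overlaps v7 -> 1
v6 (11-12) vs v7..v9: overlaps v7 -> 1
v7 (9-17) vs v8..v9: overlaps v9 -> 1
v8 (1-7) vs v9: overlaps none -> 0
Total overlapping pairs = 2 + 1 + 3 + 2 + 1 + 1 + 1 + 1 + 0 = 12

12


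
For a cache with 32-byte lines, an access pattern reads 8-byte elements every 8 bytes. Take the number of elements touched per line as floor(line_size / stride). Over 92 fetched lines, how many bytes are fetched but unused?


Elements per line = floor(32 / 8) = 4
Bytes used per line = 4 * 8 = 32
Wasted per line = 32 - 32 = 0
Total wasted = 0 * 92 = 0

0


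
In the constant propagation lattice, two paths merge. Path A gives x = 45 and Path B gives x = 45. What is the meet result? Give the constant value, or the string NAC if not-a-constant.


Meet operation: if both paths give the same constant, result is that constant; if they differ, result is NAC (not-a-constant).
Path A: 45, Path B: 45 -> equal
Result: constant -> 45

45


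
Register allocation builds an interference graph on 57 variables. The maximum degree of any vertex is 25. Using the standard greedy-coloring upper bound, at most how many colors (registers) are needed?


Greedy coloring never needs more than (max_degree + 1) colors: when coloring a vertex, at most max_degree neighbors are already colored.
Upper bound = 25 + 1 = 26

26


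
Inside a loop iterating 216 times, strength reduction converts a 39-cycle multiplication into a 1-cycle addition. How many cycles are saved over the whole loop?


Per-iteration saving = 39 - 1 = 38
Total saved = 216 * 38 = 8208

8208


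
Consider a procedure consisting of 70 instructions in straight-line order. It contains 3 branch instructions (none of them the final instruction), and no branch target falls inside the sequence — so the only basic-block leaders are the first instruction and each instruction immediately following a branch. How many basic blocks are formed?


With no in-sequence branch targets, the leaders are the first instruction plus the instruction after each branch.
Number of basic blocks = branches + 1
= 3 + 1 = 4

4


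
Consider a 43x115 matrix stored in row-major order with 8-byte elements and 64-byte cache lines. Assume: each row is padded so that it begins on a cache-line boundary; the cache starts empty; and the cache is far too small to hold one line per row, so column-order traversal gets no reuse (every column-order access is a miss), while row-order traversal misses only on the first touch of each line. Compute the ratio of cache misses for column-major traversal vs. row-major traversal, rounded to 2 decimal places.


Each row occupies 115 * 8 = 920 bytes and starts on a line boundary, so it spans ceil(920 / 64) = 15 cache lines.
Row-major traversal misses (one per line touched): 43 * ceil(115 * 8 / 64) = 645
Column-major traversal misses (no reuse, every access misses): 43 * 115 = 4945
Ratio = 4945 / 645 = 7.67

7.67


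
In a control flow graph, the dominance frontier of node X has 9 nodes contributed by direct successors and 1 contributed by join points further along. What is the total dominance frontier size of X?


DF(X) = direct successor contributions + join point contributions
= 9 + 1 = 10

10


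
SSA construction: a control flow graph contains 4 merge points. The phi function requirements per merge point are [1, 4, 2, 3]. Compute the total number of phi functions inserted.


Total phi functions = sum of phi functions at each join node
= 1 + 4 + 2 + 3 = 10

10


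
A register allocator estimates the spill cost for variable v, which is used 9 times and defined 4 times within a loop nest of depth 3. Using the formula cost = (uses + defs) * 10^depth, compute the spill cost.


uses + defs = 9 + 4 = 13
10^3 = 1000
Spill cost = 13 * 1000 = 13000

13000


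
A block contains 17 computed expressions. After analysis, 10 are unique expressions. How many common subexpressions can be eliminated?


CSE count = total expressions - unique expressions
= 17 - 10 = 7

7


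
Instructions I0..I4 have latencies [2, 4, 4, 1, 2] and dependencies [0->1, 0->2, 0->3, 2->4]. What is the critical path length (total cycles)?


Compute longest path through dependency graph: dist(Ik) = max over predecessors of dist + latency(Ik).
dist(I0) = latency 2 = 2
dist(I1) = dist(I0) + 4 = 2 + 4 = 6
dist(I2) = dist(I0) + 4 = 2 + 4 = 6
dist(I3) = dist(I0) + 1 = 2 + 1 = 3
dist(I4) = dist(I2) + 2 = 6 + 2 = 8
Critical path = max dist = 8

8


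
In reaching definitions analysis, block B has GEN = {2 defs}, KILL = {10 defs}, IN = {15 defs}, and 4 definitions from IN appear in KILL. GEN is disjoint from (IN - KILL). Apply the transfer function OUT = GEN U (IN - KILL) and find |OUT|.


IN - KILL: 15 - 4 = 11 surviving definitions
OUT = GEN + surviving = 2 + 11 = 13

13


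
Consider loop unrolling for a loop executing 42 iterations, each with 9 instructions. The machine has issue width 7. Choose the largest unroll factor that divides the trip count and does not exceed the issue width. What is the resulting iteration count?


Largest divisor of 42 <= 7 is 7
New iterations = 42 / 7 = 6

6


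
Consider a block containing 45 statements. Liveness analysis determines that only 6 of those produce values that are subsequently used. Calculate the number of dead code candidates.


Dead code = total statements - live definitions
= 45 - 6 = 39

39


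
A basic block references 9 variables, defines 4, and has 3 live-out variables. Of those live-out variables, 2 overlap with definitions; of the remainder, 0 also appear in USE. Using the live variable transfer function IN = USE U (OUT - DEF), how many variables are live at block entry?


OUT - DEF: 3 - 2 = 1
|IN| = |USE| + |OUT - DEF| - |USE ∩ (OUT - DEF)| = 9 + 1 - 0 = 10

10


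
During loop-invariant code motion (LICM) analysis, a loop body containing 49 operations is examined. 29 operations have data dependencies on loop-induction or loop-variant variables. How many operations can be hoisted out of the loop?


Invariant candidates = total - loop-dependent
= 49 - 29 = 20

20


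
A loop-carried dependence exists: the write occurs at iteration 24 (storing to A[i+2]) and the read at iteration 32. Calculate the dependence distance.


Distance = read iteration - write iteration
= 32 - 24 = 8

8


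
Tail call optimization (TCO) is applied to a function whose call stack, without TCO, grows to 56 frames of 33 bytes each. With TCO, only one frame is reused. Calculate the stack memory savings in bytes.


Without TCO: 56 * 33 = 1848 bytes
With TCO: reuse 1 frame = 33 bytes
Savings = 1848 - 33 = 1815

1815


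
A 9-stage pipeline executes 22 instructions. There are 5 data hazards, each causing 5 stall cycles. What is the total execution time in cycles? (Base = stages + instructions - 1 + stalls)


Base cycles = 9 + 22 - 1 = 30
Total stalls = 5 * 5 = 25
Total = 30 + 25 = 55

55


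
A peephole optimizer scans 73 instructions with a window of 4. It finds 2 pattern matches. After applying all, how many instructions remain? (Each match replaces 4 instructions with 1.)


Each match removes 3 instructions.
Total removed = 2 * 3 = 6
Remaining = 73 - 6 = 67

67


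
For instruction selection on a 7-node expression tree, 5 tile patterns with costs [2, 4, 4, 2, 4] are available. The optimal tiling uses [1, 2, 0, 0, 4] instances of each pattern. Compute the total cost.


Total cost = sum(count_i * cost_i)
= 1*2 + 2*4 + 0*4 + 0*2 + 4*4
= 26

26


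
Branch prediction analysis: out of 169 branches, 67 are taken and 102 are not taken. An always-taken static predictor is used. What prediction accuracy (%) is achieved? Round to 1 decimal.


Predictor: always-taken
Correct predictions = 67
Accuracy = 67 / 169 * 100 = 39.6%

39.6


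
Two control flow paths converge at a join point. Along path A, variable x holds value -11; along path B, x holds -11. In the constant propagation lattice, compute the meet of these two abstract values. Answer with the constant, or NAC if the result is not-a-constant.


Meet operation: if both paths give the same constant, result is that constant; if they differ, result is NAC (not-a-constant).
Path A: -11, Path B: -11 -> equal
Result: constant -> -11

-11


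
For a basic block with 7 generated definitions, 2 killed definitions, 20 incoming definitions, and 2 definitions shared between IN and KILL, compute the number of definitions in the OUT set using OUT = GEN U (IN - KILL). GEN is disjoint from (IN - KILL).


IN - KILL: 20 - 2 = 18 surviving definitions
OUT = GEN + surviving = 7 + 18 = 25

25


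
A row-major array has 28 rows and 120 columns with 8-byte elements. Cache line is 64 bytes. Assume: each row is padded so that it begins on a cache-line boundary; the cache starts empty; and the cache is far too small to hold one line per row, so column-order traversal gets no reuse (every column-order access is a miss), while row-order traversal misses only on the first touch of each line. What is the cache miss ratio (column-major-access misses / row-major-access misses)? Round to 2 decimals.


Each row occupies 120 * 8 = 960 bytes and starts on a line boundary, so it spans ceil(960 / 64) = 15 cache lines.
Row-major traversal misses (one per line touched): 28 * ceil(120 * 8 / 64) = 420
Column-major traversal misses (no reuse, every access misses): 28 * 120 = 3360
Ratio = 3360 / 420 = 8.0

8.0


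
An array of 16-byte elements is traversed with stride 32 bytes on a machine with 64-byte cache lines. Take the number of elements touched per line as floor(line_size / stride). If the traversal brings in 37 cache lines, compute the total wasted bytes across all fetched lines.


Elements per line = floor(64 / 32) = 2
Bytes used per line = 2 * 16 = 32
Wasted per line = 64 - 32 = 32
Total wasted = 32 * 37 = 1184

1184


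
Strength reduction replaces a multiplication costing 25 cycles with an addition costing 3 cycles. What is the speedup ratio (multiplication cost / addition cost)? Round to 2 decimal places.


Ratio = mult_cost / add_cost = 25 / 3 = 8.33

8.33


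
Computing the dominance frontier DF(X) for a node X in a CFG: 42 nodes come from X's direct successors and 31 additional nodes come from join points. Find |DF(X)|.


DF(X) = direct successor contributions + join point contributions
= 42 + 31 = 73

73


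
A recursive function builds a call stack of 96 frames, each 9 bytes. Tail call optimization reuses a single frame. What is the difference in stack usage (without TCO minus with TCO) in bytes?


Without TCO: 96 * 9 = 864 bytes
With TCO: reuse 1 frame = 9 bytes
Savings = 864 - 9 = 855

855


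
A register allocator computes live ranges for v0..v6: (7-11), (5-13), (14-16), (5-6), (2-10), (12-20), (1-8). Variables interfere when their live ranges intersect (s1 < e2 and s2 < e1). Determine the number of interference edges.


Check all pairs for overlapping intervals.
Two intervals (s1,e1) and (s2,e2) overlap if s1 < e2 and s2 < e1.
v0 (7-11) vs v1..v6: overlaps v1, v4, v6 -> 3
v1 (5-13) vs v2..v6: overlaps v3, v4, v5, v6 -> 4
v2 (14-16) vs v3..v6: overlaps v5 -> 1
v3 (5-6) vs v4..v6: overlaps v4, v6 -> 2
v4 (2-10) vs v5..v6: overlaps v6 -> 1
v5 (12-20) vs v6: overlaps none -> 0
Total overlapping pairs = 3 + 4 + 1 + 2 + 1 + 0 = 11

11


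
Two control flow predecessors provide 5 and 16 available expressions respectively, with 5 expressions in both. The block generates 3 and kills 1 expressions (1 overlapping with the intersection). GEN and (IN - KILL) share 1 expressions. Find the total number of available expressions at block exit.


IN = intersection of predecessors = 5
IN - KILL = 5 - 1 = 4
|OUT| = |GEN| + |IN - KILL| - |GEN ∩ (IN - KILL)| = 3 + 4 - 1 = 6

6


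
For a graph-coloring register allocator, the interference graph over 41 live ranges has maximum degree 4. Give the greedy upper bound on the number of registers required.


Greedy coloring never needs more than (max_degree + 1) colors: when coloring a vertex, at most max_degree neighbors are already colored.
Upper bound = 4 + 1 = 5

5


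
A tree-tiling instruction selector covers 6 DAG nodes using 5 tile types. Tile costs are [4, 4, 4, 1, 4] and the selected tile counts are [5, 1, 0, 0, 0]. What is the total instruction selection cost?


Total cost = sum(count_i * cost_i)
= 5*4 + 1*4 + 0*4 + 0*1 + 0*4
= 24

24


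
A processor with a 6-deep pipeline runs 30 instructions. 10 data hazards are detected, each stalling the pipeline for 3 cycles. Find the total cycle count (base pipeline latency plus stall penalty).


Base cycles = 6 + 30 - 1 = 35
Total stalls = 10 * 3 = 30
Total = 35 + 30 = 65

65


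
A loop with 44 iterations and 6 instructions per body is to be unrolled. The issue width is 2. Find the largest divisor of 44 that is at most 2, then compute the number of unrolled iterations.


Largest divisor of 44 <= 2 is 2
New iterations = 44 / 2 = 22

22


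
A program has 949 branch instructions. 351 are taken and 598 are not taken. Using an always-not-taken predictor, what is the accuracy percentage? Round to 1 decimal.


Predictor: always-not-taken
Correct predictions = 598
Accuracy = 598 / 949 * 100 = 63.0%

63.0


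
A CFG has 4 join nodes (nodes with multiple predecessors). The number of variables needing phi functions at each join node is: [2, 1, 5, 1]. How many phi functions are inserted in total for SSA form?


Total phi functions = sum of phi functions at each join node
= 2 + 1 + 5 + 1 = 9

9


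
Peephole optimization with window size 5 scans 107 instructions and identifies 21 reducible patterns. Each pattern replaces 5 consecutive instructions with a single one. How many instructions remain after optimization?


Each match removes 4 instructions.
Total removed = 21 * 4 = 84
Remaining = 107 - 84 = 23

23


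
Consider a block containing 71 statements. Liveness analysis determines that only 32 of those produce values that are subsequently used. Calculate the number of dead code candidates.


Dead code = total statements - live definitions
= 71 - 32 = 39

39


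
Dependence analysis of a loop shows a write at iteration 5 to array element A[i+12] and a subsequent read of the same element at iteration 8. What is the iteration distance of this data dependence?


Distance = read iteration - write iteration
= 8 - 5 = 3

3


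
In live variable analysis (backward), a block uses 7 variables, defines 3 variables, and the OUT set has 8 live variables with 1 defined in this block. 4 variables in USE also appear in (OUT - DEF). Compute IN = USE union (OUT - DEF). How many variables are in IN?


OUT - DEF: 8 - 1 = 7
|IN| = |USE| + |OUT - DEF| - |USE ∩ (OUT - DEF)| = 7 + 7 - 4 = 10

10


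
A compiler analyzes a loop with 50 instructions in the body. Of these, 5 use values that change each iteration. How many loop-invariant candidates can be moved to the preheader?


Invariant candidates = total - loop-dependent
= 50 - 5 = 45

45


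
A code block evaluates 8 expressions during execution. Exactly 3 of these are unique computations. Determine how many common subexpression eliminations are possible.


CSE count = total expressions - unique expressions
= 8 - 3 = 5

5


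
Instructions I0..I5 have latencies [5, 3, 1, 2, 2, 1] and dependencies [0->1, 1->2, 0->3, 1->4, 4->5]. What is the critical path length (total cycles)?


Compute longest path through dependency graph: dist(Ik) = max over predecessors of dist + latency(Ik).
dist(I0) = latency 5 = 5
dist(I1) = dist(I0) + 3 = 5 + 3 = 8
dist(I2) = dist(I1) + 1 = 8 + 1 = 9
dist(I3) = dist(I0) + 2 = 5 + 2 = 7
dist(I4) = dist(I1) + 2 = 8 + 2 = 10
dist(I5) = dist(I4) + 1 = 10 + 1 = 11
Critical path = max dist = 11

11


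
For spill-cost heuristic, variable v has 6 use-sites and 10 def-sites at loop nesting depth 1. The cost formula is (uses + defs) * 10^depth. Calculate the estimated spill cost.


uses + defs = 6 + 10 = 16
10^1 = 10
Spill cost = 16 * 10 = 160

160


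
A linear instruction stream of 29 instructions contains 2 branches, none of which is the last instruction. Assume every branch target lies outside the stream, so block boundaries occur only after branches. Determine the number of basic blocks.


With no in-sequence branch targets, the leaders are the first instruction plus the instruction after each branch.
Number of basic blocks = branches + 1
= 2 + 1 = 3

3


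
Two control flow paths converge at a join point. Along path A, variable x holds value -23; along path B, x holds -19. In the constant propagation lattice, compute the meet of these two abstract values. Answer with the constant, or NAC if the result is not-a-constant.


Meet operation: if both paths give the same constant, result is that constant; if they differ, result is NAC (not-a-constant).
Path A: -23, Path B: -19 -> differ
Result: not-a-constant -> NAC

NAC


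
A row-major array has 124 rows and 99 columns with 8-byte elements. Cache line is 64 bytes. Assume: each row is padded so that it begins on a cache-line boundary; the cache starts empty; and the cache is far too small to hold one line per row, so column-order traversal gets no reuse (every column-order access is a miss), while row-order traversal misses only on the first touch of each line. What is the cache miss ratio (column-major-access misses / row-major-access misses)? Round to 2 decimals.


Each row occupies 99 * 8 = 792 bytes and starts on a line boundary, so it spans ceil(792 / 64) = 13 cache lines.
Row-major traversal misses (one per line touched): 124 * ceil(99 * 8 / 64) = 1612
Column-major traversal misses (no reuse, every access misses): 124 * 99 = 12276
Ratio = 12276 / 1612 = 7.62

7.62


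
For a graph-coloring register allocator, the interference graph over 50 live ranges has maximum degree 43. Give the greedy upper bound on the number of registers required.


Greedy coloring never needs more than (max_degree + 1) colors: when coloring a vertex, at most max_degree neighbors are already colored.
Upper bound = 43 + 1 = 44

44


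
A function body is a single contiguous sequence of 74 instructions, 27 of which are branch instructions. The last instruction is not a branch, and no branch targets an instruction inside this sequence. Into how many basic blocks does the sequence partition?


With no in-sequence branch targets, the leaders are the first instruction plus the instruction after each branch.
Number of basic blocks = branches + 1
= 27 + 1 = 28

28


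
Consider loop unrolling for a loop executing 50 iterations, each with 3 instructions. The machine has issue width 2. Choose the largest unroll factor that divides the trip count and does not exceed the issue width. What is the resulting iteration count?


Largest divisor of 50 <= 2 is 2
New iterations = 50 / 2 = 25

25


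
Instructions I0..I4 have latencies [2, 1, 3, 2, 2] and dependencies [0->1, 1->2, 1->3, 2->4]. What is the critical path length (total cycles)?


Compute longest path through dependency graph: dist(Ik) = max over predecessors of dist + latency(Ik).
dist(I0) = latency 2 = 2
dist(I1) = dist(I0) + 1 = 2 + 1 = 3
dist(I2) = dist(I1) + 3 = 3 + 3 = 6
dist(I3) = dist(I1) + 2 = 3 + 2 = 5
dist(I4) = dist(I2) + 2 = 6 + 2 = 8
Critical path = max dist = 8

8


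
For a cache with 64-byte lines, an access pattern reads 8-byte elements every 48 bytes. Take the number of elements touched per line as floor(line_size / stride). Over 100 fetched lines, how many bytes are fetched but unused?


Elements per line = floor(64 / 48) = 1
Bytes used per line = 1 * 8 = 8
Wasted per line = 64 - 8 = 56
Total wasted = 56 * 100 = 5600

5600


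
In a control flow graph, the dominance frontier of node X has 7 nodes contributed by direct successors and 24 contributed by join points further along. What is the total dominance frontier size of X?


DF(X) = direct successor contributions + join point contributions
= 7 + 24 = 31

31


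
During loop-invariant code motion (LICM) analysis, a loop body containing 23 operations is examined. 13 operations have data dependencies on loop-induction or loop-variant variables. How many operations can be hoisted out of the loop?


Invariant candidates = total - loop-dependent
= 23 - 13 = 10

10


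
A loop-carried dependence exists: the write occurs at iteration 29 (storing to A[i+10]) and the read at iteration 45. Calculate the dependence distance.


Distance = read iteration - write iteration
= 45 - 29 = 16

16


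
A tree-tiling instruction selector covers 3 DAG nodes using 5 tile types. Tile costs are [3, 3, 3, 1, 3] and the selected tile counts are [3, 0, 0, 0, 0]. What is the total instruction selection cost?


Total cost = sum(count_i * cost_i)
= 3*3 + 0*3 + 0*3 + 0*1 + 0*3
= 9

9


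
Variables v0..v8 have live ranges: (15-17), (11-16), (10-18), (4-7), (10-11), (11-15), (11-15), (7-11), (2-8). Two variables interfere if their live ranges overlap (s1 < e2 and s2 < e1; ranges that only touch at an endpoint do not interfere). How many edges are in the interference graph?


Check all pairs for overlapping intervals.
Two intervals (s1,e1) and (s2,e2) overlap if s1 < e2 and s2 < e1.
v0 (15-17) vs v1..v8: overlaps v1, v2 -> 2
v1 (11-16) vs v2..v8: overlaps v2, v5, v6 -> 3
v2 (10-18) vs v3..v8: overlaps v4, v5, v6, v7 -> 4
v3 (4-7) vs v4..v8: overlaps v8 -> 1
v4 (10-11) vs v5..v8: overlaps v7 -> 1
v5 (11-15) vs v6..v8: overlaps v6 -> 1
v6 (11-15) vs v7..v8: overlaps none -> 0
v7 (7-11) vs v8: overlaps v8 -> 1
Total overlapping pairs = 2 + 3 + 4 + 1 + 1 + 1 + 0 + 1 = 13

13


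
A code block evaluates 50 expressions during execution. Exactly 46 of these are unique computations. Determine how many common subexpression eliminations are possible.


CSE count = total expressions - unique expressions
= 50 - 46 = 4

4


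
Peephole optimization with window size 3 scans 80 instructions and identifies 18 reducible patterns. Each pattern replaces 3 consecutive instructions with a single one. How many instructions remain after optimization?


Each match removes 2 instructions.
Total removed = 18 * 2 = 36
Remaining = 80 - 36 = 44

44


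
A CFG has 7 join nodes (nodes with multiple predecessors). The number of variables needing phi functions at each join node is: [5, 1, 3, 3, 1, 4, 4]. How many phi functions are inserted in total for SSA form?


Total phi functions = sum of phi functions at each join node
= 5 + 1 + 3 + 3 + 1 + 4 + 4 = 21

21


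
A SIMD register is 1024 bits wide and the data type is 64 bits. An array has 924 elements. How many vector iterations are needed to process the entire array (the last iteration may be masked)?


Width = 1024 / 64 = 16 elements per vector op
Iterations = ceil(924 / 16) = 58

58


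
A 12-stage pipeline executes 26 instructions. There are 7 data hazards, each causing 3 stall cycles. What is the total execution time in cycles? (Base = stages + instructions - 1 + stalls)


Base cycles = 12 + 26 - 1 = 37
Total stalls = 7 * 3 = 21
Total = 37 + 21 = 58

58


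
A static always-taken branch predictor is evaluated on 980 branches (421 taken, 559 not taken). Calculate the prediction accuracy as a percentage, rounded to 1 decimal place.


Predictor: always-taken
Correct predictions = 421
Accuracy = 421 / 980 * 100 = 43.0%

43.0


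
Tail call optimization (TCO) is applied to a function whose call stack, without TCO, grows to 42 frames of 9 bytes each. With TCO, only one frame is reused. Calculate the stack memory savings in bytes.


Without TCO: 42 * 9 = 378 bytes
With TCO: reuse 1 frame = 9 bytes
Savings = 378 - 9 = 369

369


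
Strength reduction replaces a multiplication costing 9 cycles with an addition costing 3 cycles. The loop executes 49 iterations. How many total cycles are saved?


Per-iteration saving = 9 - 3 = 6
Total saved = 49 * 6 = 294

294


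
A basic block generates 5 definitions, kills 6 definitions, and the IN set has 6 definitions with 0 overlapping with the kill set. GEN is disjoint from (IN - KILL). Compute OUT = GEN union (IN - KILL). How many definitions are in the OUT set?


IN - KILL: 6 - 0 = 6 surviving definitions
OUT = GEN + surviving = 5 + 6 = 11

11


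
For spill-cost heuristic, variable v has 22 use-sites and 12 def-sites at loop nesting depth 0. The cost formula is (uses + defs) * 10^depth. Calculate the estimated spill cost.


uses + defs = 22 + 12 = 34
10^0 = 1
Spill cost = 34 * 1 = 34

34


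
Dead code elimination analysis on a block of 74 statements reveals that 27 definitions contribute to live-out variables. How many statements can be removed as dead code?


Dead code = total statements - live definitions
= 74 - 27 = 47

47


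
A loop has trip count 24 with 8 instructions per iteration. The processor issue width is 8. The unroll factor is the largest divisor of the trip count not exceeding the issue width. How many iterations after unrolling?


Largest divisor of 24 <= 8 is 8
New iterations = 24 / 8 = 3

3


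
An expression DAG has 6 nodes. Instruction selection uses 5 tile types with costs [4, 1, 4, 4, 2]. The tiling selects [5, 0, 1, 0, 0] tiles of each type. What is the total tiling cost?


Total cost = sum(count_i * cost_i)
= 5*4 + 0*1 + 1*4 + 0*4 + 0*2
= 24

24


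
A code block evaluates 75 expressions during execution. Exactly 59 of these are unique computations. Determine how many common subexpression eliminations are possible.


CSE count = total expressions - unique expressions
= 75 - 59 = 16

16


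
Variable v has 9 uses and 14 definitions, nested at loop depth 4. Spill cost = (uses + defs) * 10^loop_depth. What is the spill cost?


uses + defs = 9 + 14 = 23
10^4 = 10000
Spill cost = 23 * 10000 = 230000

230000


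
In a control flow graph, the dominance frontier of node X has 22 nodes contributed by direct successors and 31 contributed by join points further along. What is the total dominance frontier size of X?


DF(X) = direct successor contributions + join point contributions
= 22 + 31 = 53

53


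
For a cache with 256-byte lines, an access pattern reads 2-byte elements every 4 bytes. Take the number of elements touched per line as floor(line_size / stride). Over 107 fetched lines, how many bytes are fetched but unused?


Elements per line = floor(256 / 4) = 64
Bytes used per line = 64 * 2 = 128
Wasted per line = 256 - 128 = 128
Total wasted = 128 * 107 = 13696

13696


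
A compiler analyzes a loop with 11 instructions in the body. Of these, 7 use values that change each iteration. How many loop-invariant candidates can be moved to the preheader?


Invariant candidates = total - loop-dependent
= 11 - 7 = 4

4


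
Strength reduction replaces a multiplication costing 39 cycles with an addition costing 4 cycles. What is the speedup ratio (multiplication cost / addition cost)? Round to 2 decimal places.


Ratio = mult_cost / add_cost = 39 / 4 = 9.75

9.75


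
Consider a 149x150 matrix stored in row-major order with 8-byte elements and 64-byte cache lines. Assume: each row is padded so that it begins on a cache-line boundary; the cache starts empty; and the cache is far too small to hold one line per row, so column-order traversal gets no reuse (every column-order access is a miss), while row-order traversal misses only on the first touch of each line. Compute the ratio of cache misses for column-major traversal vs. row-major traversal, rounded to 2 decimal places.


Each row occupies 150 * 8 = 1200 bytes and starts on a line boundary, so it spans ceil(1200 / 64) = 19 cache lines.
Row-major traversal misses (one per line touched): 149 * ceil(150 * 8 / 64) = 2831
Column-major traversal misses (no reuse, every access misses): 149 * 150 = 22350
Ratio = 22350 / 2831 = 7.89

7.89


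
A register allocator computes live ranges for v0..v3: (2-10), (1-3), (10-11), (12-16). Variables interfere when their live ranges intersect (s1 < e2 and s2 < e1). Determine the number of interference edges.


Check all pairs for overlapping intervals.
Two intervals (s1,e1) and (s2,e2) overlap if s1 < e2 and s2 < e1.
v0 (2-10) vs v1..v3: overlaps v1 -> 1
v1 (1-3) vs v2..v3: overlaps none -> 0
v2 (10-11) vs v3: overlaps none -> 0
Total overlapping pairs = 1 + 0 + 0 = 1

1


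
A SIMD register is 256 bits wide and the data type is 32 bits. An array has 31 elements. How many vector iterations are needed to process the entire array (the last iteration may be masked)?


Width = 256 / 32 = 8 elements per vector op
Iterations = ceil(31 / 8) = 4

4


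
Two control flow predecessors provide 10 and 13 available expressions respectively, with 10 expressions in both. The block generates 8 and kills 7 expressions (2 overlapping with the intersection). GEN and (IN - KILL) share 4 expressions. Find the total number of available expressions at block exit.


IN = intersection of predecessors = 10
IN - KILL = 10 - 2 = 8
|OUT| = |GEN| + |IN - KILL| - |GEN ∩ (IN - KILL)| = 8 + 8 - 4 = 12

12
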